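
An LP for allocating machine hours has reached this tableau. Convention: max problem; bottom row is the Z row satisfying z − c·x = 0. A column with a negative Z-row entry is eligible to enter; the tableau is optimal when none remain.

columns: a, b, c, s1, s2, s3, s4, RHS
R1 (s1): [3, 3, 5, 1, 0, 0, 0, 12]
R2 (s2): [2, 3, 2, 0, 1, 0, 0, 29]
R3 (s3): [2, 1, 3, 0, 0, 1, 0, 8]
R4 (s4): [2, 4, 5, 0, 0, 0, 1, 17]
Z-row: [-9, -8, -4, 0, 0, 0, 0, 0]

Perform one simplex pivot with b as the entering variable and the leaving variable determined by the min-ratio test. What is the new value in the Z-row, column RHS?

Ratio test on column b — row 1: 12/3 = 4; row 2: 29/3 = 29/3; row 3: 8/1 = 8; row 4: 17/4 = 17/4. Minimum is 4 at row 1 (s1 leaves); pivot element 3.
Divide row 1 by 3; eliminate column b from the other rows.
Z-row update in column RHS: 0 − (-8)·4 = 32.

32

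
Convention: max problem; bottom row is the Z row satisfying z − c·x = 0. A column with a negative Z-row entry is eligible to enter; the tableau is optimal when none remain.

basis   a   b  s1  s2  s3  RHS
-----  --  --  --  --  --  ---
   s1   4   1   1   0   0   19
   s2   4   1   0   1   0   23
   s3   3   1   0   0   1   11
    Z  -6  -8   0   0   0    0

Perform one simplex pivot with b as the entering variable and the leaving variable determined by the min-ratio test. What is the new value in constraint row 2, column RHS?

Ratio test on column b — row 1: 19/1 = 19; row 2: 23/1 = 23; row 3: 11/1 = 11. Minimum is 11 at row 3 (s3 leaves); pivot element 1.
Divide row 3 by 1; eliminate column b from the other rows.
Row 2 update in column RHS: 23 − 1·11 = 12.

12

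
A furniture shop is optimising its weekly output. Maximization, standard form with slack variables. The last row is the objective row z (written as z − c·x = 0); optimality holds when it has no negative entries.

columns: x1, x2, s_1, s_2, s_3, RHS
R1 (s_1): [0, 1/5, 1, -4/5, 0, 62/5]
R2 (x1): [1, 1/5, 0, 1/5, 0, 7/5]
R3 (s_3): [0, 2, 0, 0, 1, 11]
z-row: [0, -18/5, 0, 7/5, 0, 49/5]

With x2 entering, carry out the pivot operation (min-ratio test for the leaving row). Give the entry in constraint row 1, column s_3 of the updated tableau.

-1/10

Ratio test on column x2 — row 1: (62/5)/(1/5) = 62; row 2: (7/5)/(1/5) = 7; row 3: 11/2 = 11/2. Minimum is 11/2 at row 3 (s_3 leaves); pivot element 2.
Divide row 3 by 2; eliminate column x2 from the other rows.
Row 1 update in column s_3: 0 − (1/5)·(1/2) = -1/10.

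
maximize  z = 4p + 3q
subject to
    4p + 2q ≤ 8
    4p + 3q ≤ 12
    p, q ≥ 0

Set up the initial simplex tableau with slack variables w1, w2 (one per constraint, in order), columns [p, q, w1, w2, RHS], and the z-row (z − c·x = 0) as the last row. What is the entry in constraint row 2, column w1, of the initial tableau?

Slack w1 belongs to constraint 1; its column is the unit vector e_1, so the entry in row 2 is 0.

0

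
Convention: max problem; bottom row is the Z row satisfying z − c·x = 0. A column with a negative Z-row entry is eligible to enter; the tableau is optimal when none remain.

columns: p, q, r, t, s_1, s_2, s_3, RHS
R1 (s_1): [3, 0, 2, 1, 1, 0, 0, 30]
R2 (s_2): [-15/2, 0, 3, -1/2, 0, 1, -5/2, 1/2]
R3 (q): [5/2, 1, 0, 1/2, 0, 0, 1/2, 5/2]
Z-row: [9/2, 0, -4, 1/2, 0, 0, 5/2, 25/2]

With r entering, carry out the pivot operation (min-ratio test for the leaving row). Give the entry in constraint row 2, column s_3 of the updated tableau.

Ratio test on column r — row 1: 30/2 = 15; row 2: (1/2)/3 = 1/6; row 3: entry 0 ≤ 0. Minimum is 1/6 at row 2 (s_2 leaves); pivot element 3.
Divide row 2 by 3; eliminate column r from the other rows.
In the new row 2, the s_3 entry is the old entry divided by the pivot: (-5/2)/3 = -5/6.

-5/6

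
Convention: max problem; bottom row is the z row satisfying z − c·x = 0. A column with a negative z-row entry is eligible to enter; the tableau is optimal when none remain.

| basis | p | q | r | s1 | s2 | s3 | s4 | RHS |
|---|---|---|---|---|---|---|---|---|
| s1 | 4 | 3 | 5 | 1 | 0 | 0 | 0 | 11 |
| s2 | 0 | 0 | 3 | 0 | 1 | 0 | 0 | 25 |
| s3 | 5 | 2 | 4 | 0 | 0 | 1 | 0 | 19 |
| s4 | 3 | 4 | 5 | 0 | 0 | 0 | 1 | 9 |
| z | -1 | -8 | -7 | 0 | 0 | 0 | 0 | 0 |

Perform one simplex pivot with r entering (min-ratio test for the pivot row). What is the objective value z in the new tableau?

Ratio test on column r — row 1: 11/5 = 11/5; row 2: 25/3 = 25/3; row 3: 19/4 = 19/4; row 4: 9/5 = 9/5. Minimum is 9/5 at row 4 (s4 leaves); pivot element 5.
Pivot on row 4; the z-row RHS becomes 0 − (-7)·(9/5) = 63/5.

63/5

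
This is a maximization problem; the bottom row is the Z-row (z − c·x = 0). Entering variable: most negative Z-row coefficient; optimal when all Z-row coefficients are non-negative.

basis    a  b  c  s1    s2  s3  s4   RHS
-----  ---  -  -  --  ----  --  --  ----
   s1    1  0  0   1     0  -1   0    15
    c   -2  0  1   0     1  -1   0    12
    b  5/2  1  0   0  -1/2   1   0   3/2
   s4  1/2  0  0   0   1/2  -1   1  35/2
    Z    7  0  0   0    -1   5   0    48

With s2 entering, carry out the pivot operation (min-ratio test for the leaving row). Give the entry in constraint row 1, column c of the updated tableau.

0

Ratio test on column s2 — row 1: entry 0 ≤ 0; row 2: 12/1 = 12; row 3: entry -1/2 ≤ 0; row 4: (35/2)/(1/2) = 35. Minimum is 12 at row 2 (c leaves); pivot element 1.
Divide row 2 by 1; eliminate column s2 from the other rows.
Row 1 update in column c: 0 − 0·1 = 0.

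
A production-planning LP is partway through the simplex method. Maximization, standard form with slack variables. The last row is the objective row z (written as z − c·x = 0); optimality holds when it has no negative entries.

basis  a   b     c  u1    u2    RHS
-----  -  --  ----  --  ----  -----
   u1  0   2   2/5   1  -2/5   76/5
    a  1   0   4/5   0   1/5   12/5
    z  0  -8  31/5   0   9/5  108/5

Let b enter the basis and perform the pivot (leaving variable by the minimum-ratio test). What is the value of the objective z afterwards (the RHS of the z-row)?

Ratio test on column b — row 1: (76/5)/2 = 38/5; row 2: entry 0 ≤ 0. Minimum is 38/5 at row 1 (u1 leaves); pivot element 2.
Pivot on row 1; the z-row RHS becomes 108/5 − (-8)·(38/5) = 412/5.

412/5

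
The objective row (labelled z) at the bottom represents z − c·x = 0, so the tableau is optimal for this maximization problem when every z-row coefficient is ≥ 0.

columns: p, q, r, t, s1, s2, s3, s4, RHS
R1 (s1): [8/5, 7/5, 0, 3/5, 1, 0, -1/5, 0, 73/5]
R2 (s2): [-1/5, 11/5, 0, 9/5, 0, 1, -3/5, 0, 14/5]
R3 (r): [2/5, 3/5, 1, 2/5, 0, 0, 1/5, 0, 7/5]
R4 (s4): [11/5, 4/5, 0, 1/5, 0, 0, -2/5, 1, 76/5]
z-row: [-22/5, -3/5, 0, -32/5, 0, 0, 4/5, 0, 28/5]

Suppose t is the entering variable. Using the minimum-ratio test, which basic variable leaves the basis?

Column t entries and ratios — s1: (73/5)/(3/5) = 73/3; s2: (14/5)/(9/5) = 14/9; r: (7/5)/(2/5) = 7/2; s4: (76/5)/(1/5) = 76.
Smallest ratio is 14/9 in the row of s2, so s2 leaves.

s2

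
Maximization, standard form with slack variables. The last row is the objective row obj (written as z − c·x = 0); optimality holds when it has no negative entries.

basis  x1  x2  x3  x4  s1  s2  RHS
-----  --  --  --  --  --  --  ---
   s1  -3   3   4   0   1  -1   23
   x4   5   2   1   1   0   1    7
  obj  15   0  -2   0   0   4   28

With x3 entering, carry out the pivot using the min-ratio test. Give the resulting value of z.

79/2

Ratio test on column x3 — row 1: 23/4 = 23/4; row 2: 7/1 = 7. Minimum is 23/4 at row 1 (s1 leaves); pivot element 4.
Pivot on row 1; the obj-row RHS becomes 28 − (-2)·(23/4) = 79/2.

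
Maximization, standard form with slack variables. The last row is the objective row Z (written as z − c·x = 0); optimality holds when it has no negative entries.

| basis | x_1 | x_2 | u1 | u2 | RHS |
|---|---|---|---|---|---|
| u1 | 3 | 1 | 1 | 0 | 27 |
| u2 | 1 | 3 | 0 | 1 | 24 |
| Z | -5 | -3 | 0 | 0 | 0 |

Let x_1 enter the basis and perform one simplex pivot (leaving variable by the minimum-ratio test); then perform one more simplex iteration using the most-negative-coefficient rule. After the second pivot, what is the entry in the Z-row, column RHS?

105/2

Ratio test on column x_1 — row 1: 27/3 = 9; row 2: 24/1 = 24. Minimum is 9 at row 1 (u1 leaves); pivot element 3.
Divide row 1 by 3; eliminate column x_1 from the other rows.
Second iteration: most negative Z-row entry is -4/3 in column x_2, so x_2 enters.
Ratio test on column x_2 — row 1: 9/(1/3) = 27; row 2: 15/(8/3) = 45/8. Minimum is 45/8 at row 2 (u2 leaves); pivot element 8/3.
Divide row 2 by 8/3; eliminate column x_2 from the other rows.
After both pivots, the entry at the Z-row, column RHS is 105/2.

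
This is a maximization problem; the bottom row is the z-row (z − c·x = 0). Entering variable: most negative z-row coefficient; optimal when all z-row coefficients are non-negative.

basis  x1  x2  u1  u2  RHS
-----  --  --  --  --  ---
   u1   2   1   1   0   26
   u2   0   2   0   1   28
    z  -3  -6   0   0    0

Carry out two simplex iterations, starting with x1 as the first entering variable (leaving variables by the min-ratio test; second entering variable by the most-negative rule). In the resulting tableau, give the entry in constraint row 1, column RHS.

Ratio test on column x1 — row 1: 26/2 = 13; row 2: entry 0 ≤ 0. Minimum is 13 at row 1 (u1 leaves); pivot element 2.
Divide row 1 by 2; eliminate column x1 from the other rows.
Second iteration: most negative z-row entry is -9/2 in column x2, so x2 enters.
Ratio test on column x2 — row 1: 13/(1/2) = 26; row 2: 28/2 = 14. Minimum is 14 at row 2 (u2 leaves); pivot element 2.
Divide row 2 by 2; eliminate column x2 from the other rows.
After both pivots, the entry at constraint row 1, column RHS is 6.

6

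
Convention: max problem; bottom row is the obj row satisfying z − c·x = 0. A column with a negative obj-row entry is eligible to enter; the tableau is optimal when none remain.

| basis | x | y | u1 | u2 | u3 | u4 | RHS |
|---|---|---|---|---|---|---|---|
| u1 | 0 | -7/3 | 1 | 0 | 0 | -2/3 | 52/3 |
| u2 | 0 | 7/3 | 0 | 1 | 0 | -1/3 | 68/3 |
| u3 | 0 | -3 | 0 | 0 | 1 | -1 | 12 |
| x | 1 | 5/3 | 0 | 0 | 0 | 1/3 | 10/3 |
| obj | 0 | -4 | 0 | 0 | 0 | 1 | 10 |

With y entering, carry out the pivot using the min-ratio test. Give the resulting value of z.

Ratio test on column y — row 1: entry -7/3 ≤ 0; row 2: (68/3)/(7/3) = 68/7; row 3: entry -3 ≤ 0; row 4: (10/3)/(5/3) = 2. Minimum is 2 at row 4 (x leaves); pivot element 5/3.
Pivot on row 4; the obj-row RHS becomes 10 − (-4)·2 = 18.

18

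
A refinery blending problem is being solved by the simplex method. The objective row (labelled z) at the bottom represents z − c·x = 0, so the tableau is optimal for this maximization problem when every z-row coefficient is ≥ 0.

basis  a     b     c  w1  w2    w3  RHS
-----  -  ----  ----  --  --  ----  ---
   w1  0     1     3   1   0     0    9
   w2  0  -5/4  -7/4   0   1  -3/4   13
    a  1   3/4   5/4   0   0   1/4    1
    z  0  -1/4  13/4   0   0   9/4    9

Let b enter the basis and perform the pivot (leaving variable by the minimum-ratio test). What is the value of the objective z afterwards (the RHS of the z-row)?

28/3

Ratio test on column b — row 1: 9/1 = 9; row 2: entry -5/4 ≤ 0; row 3: 1/(3/4) = 4/3. Minimum is 4/3 at row 3 (a leaves); pivot element 3/4.
Pivot on row 3; the z-row RHS becomes 9 − (-1/4)·(4/3) = 28/3.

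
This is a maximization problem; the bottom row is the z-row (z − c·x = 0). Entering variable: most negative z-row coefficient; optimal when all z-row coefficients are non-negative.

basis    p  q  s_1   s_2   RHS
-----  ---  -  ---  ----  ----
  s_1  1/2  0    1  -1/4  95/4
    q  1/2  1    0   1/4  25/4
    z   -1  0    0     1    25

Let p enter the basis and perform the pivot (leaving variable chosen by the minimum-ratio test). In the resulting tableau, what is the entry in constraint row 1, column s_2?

Ratio test on column p — row 1: (95/4)/(1/2) = 95/2; row 2: (25/4)/(1/2) = 25/2. Minimum is 25/2 at row 2 (q leaves); pivot element 1/2.
Divide row 2 by 1/2; eliminate column p from the other rows.
Row 1 update in column s_2: -1/4 − (1/2)·(1/2) = -1/2.

-1/2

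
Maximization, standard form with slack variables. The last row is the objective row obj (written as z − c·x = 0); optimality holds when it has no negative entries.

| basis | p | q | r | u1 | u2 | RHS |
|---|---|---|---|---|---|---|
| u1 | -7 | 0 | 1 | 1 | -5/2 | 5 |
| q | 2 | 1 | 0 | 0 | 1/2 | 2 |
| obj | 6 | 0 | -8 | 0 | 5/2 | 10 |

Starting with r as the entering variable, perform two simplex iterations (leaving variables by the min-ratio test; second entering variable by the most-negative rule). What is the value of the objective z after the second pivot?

100

Ratio test on column r — row 1: 5/1 = 5; row 2: entry 0 ≤ 0. Minimum is 5 at row 1 (u1 leaves); pivot element 1.
Pivot on row 1; the obj-row RHS becomes 10 − (-8)·5 = 50.
Next entering variable (most negative obj-row entry -50): p.
Ratio test on column p — row 1: entry -7 ≤ 0; row 2: 2/2 = 1. Minimum is 1 at row 2 (q leaves); pivot element 2.
After the second pivot the obj-row RHS is 50 − (-50)·1 = 100.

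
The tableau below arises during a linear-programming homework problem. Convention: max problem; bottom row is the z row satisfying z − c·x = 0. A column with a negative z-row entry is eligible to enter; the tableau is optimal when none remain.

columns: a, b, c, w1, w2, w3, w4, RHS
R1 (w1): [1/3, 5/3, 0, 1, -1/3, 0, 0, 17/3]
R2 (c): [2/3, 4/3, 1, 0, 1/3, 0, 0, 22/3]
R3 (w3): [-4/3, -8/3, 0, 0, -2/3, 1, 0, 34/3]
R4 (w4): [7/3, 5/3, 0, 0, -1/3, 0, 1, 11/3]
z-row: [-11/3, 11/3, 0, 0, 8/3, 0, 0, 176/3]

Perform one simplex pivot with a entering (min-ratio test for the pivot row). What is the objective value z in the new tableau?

Ratio test on column a — row 1: (17/3)/(1/3) = 17; row 2: (22/3)/(2/3) = 11; row 3: entry -4/3 ≤ 0; row 4: (11/3)/(7/3) = 11/7. Minimum is 11/7 at row 4 (w4 leaves); pivot element 7/3.
Pivot on row 4; the z-row RHS becomes 176/3 − (-11/3)·(11/7) = 451/7.

451/7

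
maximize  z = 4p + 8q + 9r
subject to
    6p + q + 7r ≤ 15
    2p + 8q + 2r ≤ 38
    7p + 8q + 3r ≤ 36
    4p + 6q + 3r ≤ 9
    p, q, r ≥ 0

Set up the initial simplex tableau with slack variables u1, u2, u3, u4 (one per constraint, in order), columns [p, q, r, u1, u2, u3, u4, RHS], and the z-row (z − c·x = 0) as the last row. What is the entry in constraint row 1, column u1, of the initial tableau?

1

Slack u1 belongs to constraint 1; its column is the unit vector e_1, so the entry in row 1 is 1.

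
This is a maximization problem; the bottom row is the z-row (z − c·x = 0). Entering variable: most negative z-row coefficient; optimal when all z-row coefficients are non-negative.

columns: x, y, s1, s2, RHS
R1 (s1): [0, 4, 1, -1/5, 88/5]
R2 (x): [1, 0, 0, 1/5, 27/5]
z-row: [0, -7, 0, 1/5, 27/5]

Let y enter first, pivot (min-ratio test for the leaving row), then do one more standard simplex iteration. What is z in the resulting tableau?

Ratio test on column y — row 1: (88/5)/4 = 22/5; row 2: entry 0 ≤ 0. Minimum is 22/5 at row 1 (s1 leaves); pivot element 4.
Pivot on row 1; the z-row RHS becomes 27/5 − (-7)·(22/5) = 181/5.
Next entering variable (most negative z-row entry -3/20): s2.
Ratio test on column s2 — row 1: entry -1/20 ≤ 0; row 2: (27/5)/(1/5) = 27. Minimum is 27 at row 2 (x leaves); pivot element 1/5.
After the second pivot the z-row RHS is 181/5 − (-3/20)·27 = 161/4.

161/4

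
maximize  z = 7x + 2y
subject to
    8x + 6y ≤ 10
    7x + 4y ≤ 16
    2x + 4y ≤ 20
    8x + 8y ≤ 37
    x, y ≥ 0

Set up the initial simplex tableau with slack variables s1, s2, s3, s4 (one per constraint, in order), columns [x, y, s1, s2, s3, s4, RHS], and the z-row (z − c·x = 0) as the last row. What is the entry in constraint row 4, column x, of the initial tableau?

Constraint 4 has coefficient 8 on x.

8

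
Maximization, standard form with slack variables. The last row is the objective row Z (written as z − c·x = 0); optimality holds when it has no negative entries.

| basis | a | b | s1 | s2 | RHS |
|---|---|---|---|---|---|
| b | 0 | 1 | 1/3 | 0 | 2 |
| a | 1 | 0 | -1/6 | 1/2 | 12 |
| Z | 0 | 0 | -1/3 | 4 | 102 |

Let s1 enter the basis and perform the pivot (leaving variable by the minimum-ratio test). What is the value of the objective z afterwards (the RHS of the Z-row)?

Ratio test on column s1 — row 1: 2/(1/3) = 6; row 2: entry -1/6 ≤ 0. Minimum is 6 at row 1 (b leaves); pivot element 1/3.
Pivot on row 1; the Z-row RHS becomes 102 − (-1/3)·6 = 104.

104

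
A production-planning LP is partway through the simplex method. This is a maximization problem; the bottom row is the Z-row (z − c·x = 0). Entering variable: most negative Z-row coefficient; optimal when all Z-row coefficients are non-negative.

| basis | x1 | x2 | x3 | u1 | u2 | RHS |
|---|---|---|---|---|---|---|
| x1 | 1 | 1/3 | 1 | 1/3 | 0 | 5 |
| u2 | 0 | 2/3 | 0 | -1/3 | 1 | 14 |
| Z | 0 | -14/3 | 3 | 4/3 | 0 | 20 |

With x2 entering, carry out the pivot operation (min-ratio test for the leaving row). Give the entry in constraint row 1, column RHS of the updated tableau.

15

Ratio test on column x2 — row 1: 5/(1/3) = 15; row 2: 14/(2/3) = 21. Minimum is 15 at row 1 (x1 leaves); pivot element 1/3.
Divide row 1 by 1/3; eliminate column x2 from the other rows.
In the new row 1, the RHS entry is the old entry divided by the pivot: 5/(1/3) = 15.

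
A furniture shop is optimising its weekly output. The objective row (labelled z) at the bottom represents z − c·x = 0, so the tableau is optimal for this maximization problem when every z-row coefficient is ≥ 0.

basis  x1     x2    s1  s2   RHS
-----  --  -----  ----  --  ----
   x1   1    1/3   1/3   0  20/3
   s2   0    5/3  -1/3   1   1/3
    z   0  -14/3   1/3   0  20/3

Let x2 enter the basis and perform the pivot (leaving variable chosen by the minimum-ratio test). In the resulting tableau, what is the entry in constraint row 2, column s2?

Ratio test on column x2 — row 1: (20/3)/(1/3) = 20; row 2: (1/3)/(5/3) = 1/5. Minimum is 1/5 at row 2 (s2 leaves); pivot element 5/3.
Divide row 2 by 5/3; eliminate column x2 from the other rows.
In the new row 2, the s2 entry is the old entry divided by the pivot: 1/(5/3) = 3/5.

3/5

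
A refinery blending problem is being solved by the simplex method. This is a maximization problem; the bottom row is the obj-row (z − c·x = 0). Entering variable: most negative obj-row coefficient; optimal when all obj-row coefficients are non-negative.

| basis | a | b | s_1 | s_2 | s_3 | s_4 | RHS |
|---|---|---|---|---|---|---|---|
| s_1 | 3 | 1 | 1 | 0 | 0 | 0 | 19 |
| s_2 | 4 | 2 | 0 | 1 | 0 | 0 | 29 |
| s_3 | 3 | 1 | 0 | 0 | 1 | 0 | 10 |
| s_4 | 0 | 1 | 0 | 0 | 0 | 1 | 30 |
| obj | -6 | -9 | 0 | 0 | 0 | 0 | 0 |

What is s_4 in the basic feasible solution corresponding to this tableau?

s_4 is basic (row 4); its value is the RHS of that row, 30.

30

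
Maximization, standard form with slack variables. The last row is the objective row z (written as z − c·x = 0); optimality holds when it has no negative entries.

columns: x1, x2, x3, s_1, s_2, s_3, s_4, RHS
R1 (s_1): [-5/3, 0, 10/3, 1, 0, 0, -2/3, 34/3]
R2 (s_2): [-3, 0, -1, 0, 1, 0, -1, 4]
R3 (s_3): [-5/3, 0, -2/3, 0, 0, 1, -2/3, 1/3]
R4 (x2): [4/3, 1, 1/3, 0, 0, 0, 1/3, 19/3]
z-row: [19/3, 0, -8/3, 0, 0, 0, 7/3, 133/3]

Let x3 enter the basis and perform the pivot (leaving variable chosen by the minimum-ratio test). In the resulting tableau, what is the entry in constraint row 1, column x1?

Ratio test on column x3 — row 1: (34/3)/(10/3) = 17/5; row 2: entry -1 ≤ 0; row 3: entry -2/3 ≤ 0; row 4: (19/3)/(1/3) = 19. Minimum is 17/5 at row 1 (s_1 leaves); pivot element 10/3.
Divide row 1 by 10/3; eliminate column x3 from the other rows.
In the new row 1, the x1 entry is the old entry divided by the pivot: (-5/3)/(10/3) = -1/2.

-1/2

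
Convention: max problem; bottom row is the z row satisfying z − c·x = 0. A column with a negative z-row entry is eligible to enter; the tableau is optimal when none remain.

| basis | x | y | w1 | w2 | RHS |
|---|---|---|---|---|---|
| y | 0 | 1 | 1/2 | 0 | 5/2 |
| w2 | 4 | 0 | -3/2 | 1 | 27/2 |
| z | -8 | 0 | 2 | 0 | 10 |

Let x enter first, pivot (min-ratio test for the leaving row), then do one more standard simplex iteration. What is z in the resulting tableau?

Ratio test on column x — row 1: entry 0 ≤ 0; row 2: (27/2)/4 = 27/8. Minimum is 27/8 at row 2 (w2 leaves); pivot element 4.
Pivot on row 2; the z-row RHS becomes 10 − (-8)·(27/8) = 37.
Next entering variable (most negative z-row entry -1): w1.
Ratio test on column w1 — row 1: (5/2)/(1/2) = 5; row 2: entry -3/8 ≤ 0. Minimum is 5 at row 1 (y leaves); pivot element 1/2.
After the second pivot the z-row RHS is 37 − (-1)·5 = 42.

42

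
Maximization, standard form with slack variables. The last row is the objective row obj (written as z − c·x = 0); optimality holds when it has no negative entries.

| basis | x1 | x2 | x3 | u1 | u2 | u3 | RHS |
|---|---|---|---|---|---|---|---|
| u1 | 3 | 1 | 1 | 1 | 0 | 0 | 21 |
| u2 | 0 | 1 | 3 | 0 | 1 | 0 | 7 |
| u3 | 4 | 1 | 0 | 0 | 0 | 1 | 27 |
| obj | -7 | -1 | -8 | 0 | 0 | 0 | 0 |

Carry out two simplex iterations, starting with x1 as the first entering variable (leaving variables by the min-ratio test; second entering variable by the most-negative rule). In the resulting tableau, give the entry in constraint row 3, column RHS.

Ratio test on column x1 — row 1: 21/3 = 7; row 2: entry 0 ≤ 0; row 3: 27/4 = 27/4. Minimum is 27/4 at row 3 (u3 leaves); pivot element 4.
Divide row 3 by 4; eliminate column x1 from the other rows.
Second iteration: most negative obj-row entry is -8 in column x3, so x3 enters.
Ratio test on column x3 — row 1: (3/4)/1 = 3/4; row 2: 7/3 = 7/3; row 3: entry 0 ≤ 0. Minimum is 3/4 at row 1 (u1 leaves); pivot element 1.
Divide row 1 by 1; eliminate column x3 from the other rows.
After both pivots, the entry at constraint row 3, column RHS is 27/4.

27/4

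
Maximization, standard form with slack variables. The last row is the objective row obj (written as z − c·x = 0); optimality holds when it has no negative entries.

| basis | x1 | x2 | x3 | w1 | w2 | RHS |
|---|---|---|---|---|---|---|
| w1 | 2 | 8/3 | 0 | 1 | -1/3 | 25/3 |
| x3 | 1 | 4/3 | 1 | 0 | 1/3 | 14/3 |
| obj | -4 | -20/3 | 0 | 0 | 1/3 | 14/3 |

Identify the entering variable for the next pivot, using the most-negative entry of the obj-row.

x2

Negative obj-row entries: x1: -4, x2: -20/3.
The most negative is -20/3 in column x2, so x2 enters.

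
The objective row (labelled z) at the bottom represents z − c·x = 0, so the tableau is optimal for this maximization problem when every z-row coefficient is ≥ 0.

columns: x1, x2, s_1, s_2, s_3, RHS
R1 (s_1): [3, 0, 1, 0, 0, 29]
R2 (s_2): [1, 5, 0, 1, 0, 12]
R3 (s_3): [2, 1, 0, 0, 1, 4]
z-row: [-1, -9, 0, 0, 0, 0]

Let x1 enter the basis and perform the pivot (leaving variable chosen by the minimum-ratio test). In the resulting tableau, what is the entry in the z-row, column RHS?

2

Ratio test on column x1 — row 1: 29/3 = 29/3; row 2: 12/1 = 12; row 3: 4/2 = 2. Minimum is 2 at row 3 (s_3 leaves); pivot element 2.
Divide row 3 by 2; eliminate column x1 from the other rows.
z-row update in column RHS: 0 − (-1)·2 = 2.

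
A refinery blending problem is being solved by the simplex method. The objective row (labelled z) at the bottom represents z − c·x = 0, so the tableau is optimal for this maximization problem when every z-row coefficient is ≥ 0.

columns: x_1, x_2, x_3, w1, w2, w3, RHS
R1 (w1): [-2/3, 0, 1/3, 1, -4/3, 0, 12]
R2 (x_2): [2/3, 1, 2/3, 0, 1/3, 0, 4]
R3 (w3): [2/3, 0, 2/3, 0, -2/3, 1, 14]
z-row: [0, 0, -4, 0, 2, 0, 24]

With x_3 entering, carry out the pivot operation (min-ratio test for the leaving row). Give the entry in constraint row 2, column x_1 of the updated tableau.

Ratio test on column x_3 — row 1: 12/(1/3) = 36; row 2: 4/(2/3) = 6; row 3: 14/(2/3) = 21. Minimum is 6 at row 2 (x_2 leaves); pivot element 2/3.
Divide row 2 by 2/3; eliminate column x_3 from the other rows.
In the new row 2, the x_1 entry is the old entry divided by the pivot: (2/3)/(2/3) = 1.

1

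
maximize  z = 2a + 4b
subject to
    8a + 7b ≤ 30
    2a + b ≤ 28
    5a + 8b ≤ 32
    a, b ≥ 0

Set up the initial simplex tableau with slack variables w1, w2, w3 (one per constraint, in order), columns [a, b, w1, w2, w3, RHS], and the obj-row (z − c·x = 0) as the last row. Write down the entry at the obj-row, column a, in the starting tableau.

The obj-row carries the negated objective coefficients: the a entry is -2.

-2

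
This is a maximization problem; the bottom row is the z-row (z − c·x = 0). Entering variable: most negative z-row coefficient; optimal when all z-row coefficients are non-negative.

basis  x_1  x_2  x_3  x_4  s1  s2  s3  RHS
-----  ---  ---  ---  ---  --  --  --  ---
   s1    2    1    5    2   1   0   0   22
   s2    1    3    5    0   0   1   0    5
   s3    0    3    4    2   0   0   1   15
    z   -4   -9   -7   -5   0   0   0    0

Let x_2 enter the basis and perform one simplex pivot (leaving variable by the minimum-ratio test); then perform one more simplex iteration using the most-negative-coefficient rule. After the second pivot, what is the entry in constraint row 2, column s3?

Ratio test on column x_2 — row 1: 22/1 = 22; row 2: 5/3 = 5/3; row 3: 15/3 = 5. Minimum is 5/3 at row 2 (s2 leaves); pivot element 3.
Divide row 2 by 3; eliminate column x_2 from the other rows.
Second iteration: most negative z-row entry is -5 in column x_4, so x_4 enters.
Ratio test on column x_4 — row 1: (61/3)/2 = 61/6; row 2: entry 0 ≤ 0; row 3: 10/2 = 5. Minimum is 5 at row 3 (s3 leaves); pivot element 2.
Divide row 3 by 2; eliminate column x_4 from the other rows.
After both pivots, the entry at constraint row 2, column s3 is 0.

0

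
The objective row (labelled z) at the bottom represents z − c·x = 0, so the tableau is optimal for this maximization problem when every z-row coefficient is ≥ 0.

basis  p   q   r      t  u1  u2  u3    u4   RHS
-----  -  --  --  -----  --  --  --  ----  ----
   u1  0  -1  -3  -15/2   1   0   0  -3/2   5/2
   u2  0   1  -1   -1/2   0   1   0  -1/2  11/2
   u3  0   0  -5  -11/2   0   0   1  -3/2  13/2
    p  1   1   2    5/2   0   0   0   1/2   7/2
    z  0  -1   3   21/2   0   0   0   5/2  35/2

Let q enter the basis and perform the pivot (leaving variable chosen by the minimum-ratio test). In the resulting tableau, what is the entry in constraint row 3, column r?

-5

Ratio test on column q — row 1: entry -1 ≤ 0; row 2: (11/2)/1 = 11/2; row 3: entry 0 ≤ 0; row 4: (7/2)/1 = 7/2. Minimum is 7/2 at row 4 (p leaves); pivot element 1.
Divide row 4 by 1; eliminate column q from the other rows.
Row 3 update in column r: -5 − 0·2 = -5.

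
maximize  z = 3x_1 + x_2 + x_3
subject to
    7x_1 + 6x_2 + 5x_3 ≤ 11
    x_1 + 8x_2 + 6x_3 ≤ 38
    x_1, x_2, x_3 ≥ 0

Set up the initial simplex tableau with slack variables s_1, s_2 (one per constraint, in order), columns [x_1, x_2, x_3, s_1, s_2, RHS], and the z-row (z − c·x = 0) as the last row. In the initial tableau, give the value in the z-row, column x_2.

The z-row carries the negated objective coefficients: the x_2 entry is -1.

-1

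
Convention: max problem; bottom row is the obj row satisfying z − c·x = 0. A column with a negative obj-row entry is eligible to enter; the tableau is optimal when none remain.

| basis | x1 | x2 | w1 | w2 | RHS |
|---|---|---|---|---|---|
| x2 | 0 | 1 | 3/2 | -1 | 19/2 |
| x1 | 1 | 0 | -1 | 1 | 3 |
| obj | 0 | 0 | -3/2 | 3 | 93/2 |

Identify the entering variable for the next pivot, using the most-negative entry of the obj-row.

Negative obj-row entries: w1: -3/2.
The most negative is -3/2 in column w1, so w1 enters.

w1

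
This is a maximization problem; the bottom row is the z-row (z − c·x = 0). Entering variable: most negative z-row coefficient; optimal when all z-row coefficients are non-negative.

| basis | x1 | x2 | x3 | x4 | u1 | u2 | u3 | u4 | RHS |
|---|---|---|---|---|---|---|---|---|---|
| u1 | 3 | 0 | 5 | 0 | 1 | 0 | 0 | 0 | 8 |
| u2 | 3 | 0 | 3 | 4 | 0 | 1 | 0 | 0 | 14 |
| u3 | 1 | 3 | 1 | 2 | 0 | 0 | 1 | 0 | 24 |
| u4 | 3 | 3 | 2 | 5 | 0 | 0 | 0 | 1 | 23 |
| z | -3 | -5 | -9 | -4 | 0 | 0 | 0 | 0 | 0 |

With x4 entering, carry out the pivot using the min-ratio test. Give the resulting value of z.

Ratio test on column x4 — row 1: entry 0 ≤ 0; row 2: 14/4 = 7/2; row 3: 24/2 = 12; row 4: 23/5 = 23/5. Minimum is 7/2 at row 2 (u2 leaves); pivot element 4.
Pivot on row 2; the z-row RHS becomes 0 − (-4)·(7/2) = 14.

14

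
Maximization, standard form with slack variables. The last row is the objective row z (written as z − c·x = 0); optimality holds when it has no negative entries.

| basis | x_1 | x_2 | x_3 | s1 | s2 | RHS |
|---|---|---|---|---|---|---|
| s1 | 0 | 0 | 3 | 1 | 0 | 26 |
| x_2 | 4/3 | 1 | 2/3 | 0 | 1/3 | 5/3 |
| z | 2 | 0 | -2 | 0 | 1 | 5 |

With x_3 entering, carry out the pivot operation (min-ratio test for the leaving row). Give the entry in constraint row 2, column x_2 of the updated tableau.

3/2

Ratio test on column x_3 — row 1: 26/3 = 26/3; row 2: (5/3)/(2/3) = 5/2. Minimum is 5/2 at row 2 (x_2 leaves); pivot element 2/3.
Divide row 2 by 2/3; eliminate column x_3 from the other rows.
In the new row 2, the x_2 entry is the old entry divided by the pivot: 1/(2/3) = 3/2.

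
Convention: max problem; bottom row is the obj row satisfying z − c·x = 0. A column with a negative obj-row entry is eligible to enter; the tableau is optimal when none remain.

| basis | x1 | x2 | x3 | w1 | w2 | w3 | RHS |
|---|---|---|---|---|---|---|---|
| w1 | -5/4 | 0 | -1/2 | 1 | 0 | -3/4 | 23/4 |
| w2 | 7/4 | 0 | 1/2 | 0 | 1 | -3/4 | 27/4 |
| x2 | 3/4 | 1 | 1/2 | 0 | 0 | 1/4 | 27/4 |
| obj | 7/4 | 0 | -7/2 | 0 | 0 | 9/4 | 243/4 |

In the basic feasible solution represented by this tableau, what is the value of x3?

0

x3 is not in the basis, so in the current basic feasible solution x3 = 0.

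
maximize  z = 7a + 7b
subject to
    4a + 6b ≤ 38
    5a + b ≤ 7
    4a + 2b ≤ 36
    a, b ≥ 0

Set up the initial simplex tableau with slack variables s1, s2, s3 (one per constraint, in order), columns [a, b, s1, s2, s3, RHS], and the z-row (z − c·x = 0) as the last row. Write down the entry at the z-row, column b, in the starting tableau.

-7

The z-row carries the negated objective coefficients: the b entry is -7.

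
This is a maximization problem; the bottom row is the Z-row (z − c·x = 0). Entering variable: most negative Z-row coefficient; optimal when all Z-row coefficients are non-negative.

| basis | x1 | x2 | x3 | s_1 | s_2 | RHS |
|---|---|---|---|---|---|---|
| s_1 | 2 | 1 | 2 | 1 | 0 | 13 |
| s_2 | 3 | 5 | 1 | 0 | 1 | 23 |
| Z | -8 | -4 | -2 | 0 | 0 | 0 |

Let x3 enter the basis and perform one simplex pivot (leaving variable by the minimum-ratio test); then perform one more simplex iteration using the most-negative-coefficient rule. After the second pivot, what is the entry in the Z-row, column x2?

Ratio test on column x3 — row 1: 13/2 = 13/2; row 2: 23/1 = 23. Minimum is 13/2 at row 1 (s_1 leaves); pivot element 2.
Divide row 1 by 2; eliminate column x3 from the other rows.
Second iteration: most negative Z-row entry is -6 in column x1, so x1 enters.
Ratio test on column x1 — row 1: (13/2)/1 = 13/2; row 2: (33/2)/2 = 33/4. Minimum is 13/2 at row 1 (x3 leaves); pivot element 1.
Divide row 1 by 1; eliminate column x1 from the other rows.
After both pivots, the entry at the Z-row, column x2 is 0.

0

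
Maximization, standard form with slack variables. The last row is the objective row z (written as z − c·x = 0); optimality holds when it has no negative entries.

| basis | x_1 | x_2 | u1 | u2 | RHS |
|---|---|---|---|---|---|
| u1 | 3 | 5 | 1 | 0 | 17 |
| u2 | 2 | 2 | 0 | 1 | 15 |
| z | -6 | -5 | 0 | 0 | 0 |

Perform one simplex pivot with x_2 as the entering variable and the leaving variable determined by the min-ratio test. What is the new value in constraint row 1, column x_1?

Ratio test on column x_2 — row 1: 17/5 = 17/5; row 2: 15/2 = 15/2. Minimum is 17/5 at row 1 (u1 leaves); pivot element 5.
Divide row 1 by 5; eliminate column x_2 from the other rows.
In the new row 1, the x_1 entry is the old entry divided by the pivot: 3/5 = 3/5.

3/5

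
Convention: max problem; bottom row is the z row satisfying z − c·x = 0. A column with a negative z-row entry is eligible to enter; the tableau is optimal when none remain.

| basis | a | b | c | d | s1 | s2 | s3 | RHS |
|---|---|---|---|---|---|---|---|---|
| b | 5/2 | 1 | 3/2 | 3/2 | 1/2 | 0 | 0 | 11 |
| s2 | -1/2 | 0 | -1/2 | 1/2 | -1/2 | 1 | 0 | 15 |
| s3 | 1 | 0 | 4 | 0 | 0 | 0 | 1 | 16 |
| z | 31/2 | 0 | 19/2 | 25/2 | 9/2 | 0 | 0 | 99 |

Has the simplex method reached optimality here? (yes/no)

yes

Every z-row coefficient is ≥ 0, so the tableau is optimal.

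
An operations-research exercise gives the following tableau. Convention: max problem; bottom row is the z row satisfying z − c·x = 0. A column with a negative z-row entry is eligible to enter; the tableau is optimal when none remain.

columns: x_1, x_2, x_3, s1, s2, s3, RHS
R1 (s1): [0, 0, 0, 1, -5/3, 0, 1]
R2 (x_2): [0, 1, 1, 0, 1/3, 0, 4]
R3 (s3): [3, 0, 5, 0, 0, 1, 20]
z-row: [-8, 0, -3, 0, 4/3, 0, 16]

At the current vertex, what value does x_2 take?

4

x_2 is basic (row 2); its value is the RHS of that row, 4.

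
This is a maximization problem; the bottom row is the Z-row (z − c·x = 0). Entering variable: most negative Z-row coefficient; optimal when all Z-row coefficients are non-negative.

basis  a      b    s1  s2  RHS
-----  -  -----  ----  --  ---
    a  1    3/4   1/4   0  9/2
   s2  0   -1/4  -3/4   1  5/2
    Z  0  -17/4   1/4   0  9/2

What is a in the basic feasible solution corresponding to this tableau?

9/2

a is basic (row 1); its value is the RHS of that row, 9/2.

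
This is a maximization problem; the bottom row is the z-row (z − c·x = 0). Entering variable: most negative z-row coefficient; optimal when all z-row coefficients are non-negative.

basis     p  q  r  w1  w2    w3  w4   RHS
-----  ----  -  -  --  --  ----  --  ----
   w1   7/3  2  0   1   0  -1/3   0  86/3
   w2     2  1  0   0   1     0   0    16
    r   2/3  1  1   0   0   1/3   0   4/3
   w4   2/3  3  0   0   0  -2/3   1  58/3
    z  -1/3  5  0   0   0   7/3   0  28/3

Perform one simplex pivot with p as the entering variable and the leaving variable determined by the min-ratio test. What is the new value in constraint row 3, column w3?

1/2

Ratio test on column p — row 1: (86/3)/(7/3) = 86/7; row 2: 16/2 = 8; row 3: (4/3)/(2/3) = 2; row 4: (58/3)/(2/3) = 29. Minimum is 2 at row 3 (r leaves); pivot element 2/3.
Divide row 3 by 2/3; eliminate column p from the other rows.
In the new row 3, the w3 entry is the old entry divided by the pivot: (1/3)/(2/3) = 1/2.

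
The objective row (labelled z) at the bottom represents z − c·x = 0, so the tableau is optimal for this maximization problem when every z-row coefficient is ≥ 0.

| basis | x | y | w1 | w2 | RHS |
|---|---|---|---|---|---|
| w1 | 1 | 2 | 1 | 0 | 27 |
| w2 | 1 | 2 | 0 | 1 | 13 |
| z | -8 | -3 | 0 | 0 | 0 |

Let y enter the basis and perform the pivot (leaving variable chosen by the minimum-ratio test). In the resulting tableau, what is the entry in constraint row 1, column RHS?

14

Ratio test on column y — row 1: 27/2 = 27/2; row 2: 13/2 = 13/2. Minimum is 13/2 at row 2 (w2 leaves); pivot element 2.
Divide row 2 by 2; eliminate column y from the other rows.
Row 1 update in column RHS: 27 − 2·(13/2) = 14.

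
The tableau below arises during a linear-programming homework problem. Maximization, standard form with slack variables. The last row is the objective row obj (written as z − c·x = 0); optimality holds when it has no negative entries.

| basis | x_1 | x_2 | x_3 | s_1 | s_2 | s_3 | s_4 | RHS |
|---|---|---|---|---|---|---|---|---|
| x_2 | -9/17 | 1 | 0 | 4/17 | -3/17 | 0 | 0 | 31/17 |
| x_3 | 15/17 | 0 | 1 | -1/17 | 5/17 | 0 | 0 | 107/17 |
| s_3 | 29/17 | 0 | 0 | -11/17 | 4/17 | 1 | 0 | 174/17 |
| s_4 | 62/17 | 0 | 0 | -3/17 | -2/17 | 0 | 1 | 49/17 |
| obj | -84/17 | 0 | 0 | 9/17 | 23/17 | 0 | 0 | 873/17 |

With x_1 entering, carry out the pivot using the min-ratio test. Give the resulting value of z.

1713/31

Ratio test on column x_1 — row 1: entry -9/17 ≤ 0; row 2: (107/17)/(15/17) = 107/15; row 3: (174/17)/(29/17) = 6; row 4: (49/17)/(62/17) = 49/62. Minimum is 49/62 at row 4 (s_4 leaves); pivot element 62/17.
Pivot on row 4; the obj-row RHS becomes 873/17 − (-84/17)·(49/62) = 1713/31.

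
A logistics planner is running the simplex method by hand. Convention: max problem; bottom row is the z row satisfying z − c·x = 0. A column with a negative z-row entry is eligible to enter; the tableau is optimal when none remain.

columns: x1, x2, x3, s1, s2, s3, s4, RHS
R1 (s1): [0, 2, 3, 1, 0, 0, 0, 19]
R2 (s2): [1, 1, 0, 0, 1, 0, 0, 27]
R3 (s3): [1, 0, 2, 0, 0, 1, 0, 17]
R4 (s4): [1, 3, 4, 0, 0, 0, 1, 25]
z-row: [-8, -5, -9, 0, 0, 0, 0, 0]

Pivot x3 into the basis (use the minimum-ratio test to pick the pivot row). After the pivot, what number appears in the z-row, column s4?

Ratio test on column x3 — row 1: 19/3 = 19/3; row 2: entry 0 ≤ 0; row 3: 17/2 = 17/2; row 4: 25/4 = 25/4. Minimum is 25/4 at row 4 (s4 leaves); pivot element 4.
Divide row 4 by 4; eliminate column x3 from the other rows.
z-row update in column s4: 0 − (-9)·(1/4) = 9/4.

9/4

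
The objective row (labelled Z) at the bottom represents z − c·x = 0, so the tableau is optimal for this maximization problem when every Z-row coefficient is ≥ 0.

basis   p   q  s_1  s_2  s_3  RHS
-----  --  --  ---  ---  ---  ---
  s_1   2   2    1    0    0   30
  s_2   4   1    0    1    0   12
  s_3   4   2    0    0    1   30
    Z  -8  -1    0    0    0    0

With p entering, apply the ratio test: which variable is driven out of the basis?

Column p entries and ratios — s_1: 30/2 = 15; s_2: 12/4 = 3; s_3: 30/4 = 15/2.
Smallest ratio is 3 in the row of s_2, so s_2 leaves.

s_2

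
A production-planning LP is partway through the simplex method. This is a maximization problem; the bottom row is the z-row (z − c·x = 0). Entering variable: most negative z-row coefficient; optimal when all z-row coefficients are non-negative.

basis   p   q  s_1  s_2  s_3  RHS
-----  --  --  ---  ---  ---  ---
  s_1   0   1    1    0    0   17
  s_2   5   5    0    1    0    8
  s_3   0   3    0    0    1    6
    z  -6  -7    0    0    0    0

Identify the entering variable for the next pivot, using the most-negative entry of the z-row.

q

Negative z-row entries: p: -6, q: -7.
The most negative is -7 in column q, so q enters.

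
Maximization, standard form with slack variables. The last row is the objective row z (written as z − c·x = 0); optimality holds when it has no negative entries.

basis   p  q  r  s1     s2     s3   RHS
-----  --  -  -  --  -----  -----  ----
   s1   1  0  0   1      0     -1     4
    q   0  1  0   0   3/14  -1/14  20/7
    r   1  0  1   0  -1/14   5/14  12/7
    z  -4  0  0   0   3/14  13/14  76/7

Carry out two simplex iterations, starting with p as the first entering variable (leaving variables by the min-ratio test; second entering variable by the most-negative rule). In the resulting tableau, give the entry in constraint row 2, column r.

Ratio test on column p — row 1: 4/1 = 4; row 2: entry 0 ≤ 0; row 3: (12/7)/1 = 12/7. Minimum is 12/7 at row 3 (r leaves); pivot element 1.
Divide row 3 by 1; eliminate column p from the other rows.
Second iteration: most negative z-row entry is -1/14 in column s2, so s2 enters.
Ratio test on column s2 — row 1: (16/7)/(1/14) = 32; row 2: (20/7)/(3/14) = 40/3; row 3: entry -1/14 ≤ 0. Minimum is 40/3 at row 2 (q leaves); pivot element 3/14.
Divide row 2 by 3/14; eliminate column s2 from the other rows.
After both pivots, the entry at constraint row 2, column r is 0.

0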